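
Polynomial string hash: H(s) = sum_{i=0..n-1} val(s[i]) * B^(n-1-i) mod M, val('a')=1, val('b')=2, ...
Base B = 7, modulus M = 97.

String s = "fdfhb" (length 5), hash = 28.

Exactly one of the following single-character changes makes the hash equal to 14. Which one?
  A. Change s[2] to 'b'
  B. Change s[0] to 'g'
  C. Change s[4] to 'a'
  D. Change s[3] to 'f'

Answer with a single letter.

Answer: D

Derivation:
Option A: s[2]='f'->'b', delta=(2-6)*7^2 mod 97 = 95, hash=28+95 mod 97 = 26
Option B: s[0]='f'->'g', delta=(7-6)*7^4 mod 97 = 73, hash=28+73 mod 97 = 4
Option C: s[4]='b'->'a', delta=(1-2)*7^0 mod 97 = 96, hash=28+96 mod 97 = 27
Option D: s[3]='h'->'f', delta=(6-8)*7^1 mod 97 = 83, hash=28+83 mod 97 = 14 <-- target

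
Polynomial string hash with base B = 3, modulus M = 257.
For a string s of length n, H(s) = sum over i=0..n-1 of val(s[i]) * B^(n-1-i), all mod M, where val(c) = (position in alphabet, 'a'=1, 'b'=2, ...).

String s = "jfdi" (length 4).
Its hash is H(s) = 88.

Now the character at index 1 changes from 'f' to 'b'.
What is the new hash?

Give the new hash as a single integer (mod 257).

Answer: 52

Derivation:
val('f') = 6, val('b') = 2
Position k = 1, exponent = n-1-k = 2
B^2 mod M = 3^2 mod 257 = 9
Delta = (2 - 6) * 9 mod 257 = 221
New hash = (88 + 221) mod 257 = 52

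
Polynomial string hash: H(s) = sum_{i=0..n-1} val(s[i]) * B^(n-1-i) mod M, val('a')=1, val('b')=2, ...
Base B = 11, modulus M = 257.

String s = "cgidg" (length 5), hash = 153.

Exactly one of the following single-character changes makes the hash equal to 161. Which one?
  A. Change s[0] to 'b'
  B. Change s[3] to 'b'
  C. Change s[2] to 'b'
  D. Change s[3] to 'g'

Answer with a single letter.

Option A: s[0]='c'->'b', delta=(2-3)*11^4 mod 257 = 8, hash=153+8 mod 257 = 161 <-- target
Option B: s[3]='d'->'b', delta=(2-4)*11^1 mod 257 = 235, hash=153+235 mod 257 = 131
Option C: s[2]='i'->'b', delta=(2-9)*11^2 mod 257 = 181, hash=153+181 mod 257 = 77
Option D: s[3]='d'->'g', delta=(7-4)*11^1 mod 257 = 33, hash=153+33 mod 257 = 186

Answer: A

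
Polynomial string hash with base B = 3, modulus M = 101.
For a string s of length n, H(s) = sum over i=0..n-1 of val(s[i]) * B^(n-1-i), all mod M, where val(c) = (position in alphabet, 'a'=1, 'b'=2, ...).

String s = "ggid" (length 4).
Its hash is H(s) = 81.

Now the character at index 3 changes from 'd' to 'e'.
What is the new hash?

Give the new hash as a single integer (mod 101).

val('d') = 4, val('e') = 5
Position k = 3, exponent = n-1-k = 0
B^0 mod M = 3^0 mod 101 = 1
Delta = (5 - 4) * 1 mod 101 = 1
New hash = (81 + 1) mod 101 = 82

Answer: 82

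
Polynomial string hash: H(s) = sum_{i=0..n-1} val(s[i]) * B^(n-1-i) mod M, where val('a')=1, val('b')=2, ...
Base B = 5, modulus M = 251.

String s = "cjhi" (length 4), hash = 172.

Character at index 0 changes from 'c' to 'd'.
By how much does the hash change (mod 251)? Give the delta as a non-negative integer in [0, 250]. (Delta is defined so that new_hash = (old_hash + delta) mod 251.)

Answer: 125

Derivation:
Delta formula: (val(new) - val(old)) * B^(n-1-k) mod M
  val('d') - val('c') = 4 - 3 = 1
  B^(n-1-k) = 5^3 mod 251 = 125
  Delta = 1 * 125 mod 251 = 125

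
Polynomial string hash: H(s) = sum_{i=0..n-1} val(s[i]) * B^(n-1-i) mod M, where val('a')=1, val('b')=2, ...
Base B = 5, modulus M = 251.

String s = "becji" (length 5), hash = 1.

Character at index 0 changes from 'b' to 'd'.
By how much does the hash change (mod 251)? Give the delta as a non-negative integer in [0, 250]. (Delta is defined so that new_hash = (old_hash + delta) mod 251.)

Delta formula: (val(new) - val(old)) * B^(n-1-k) mod M
  val('d') - val('b') = 4 - 2 = 2
  B^(n-1-k) = 5^4 mod 251 = 123
  Delta = 2 * 123 mod 251 = 246

Answer: 246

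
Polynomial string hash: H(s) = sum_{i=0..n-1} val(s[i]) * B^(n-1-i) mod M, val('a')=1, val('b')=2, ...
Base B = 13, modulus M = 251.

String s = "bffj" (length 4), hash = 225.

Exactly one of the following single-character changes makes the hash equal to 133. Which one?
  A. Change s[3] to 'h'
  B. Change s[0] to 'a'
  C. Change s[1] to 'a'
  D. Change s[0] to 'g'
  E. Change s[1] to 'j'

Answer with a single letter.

Answer: C

Derivation:
Option A: s[3]='j'->'h', delta=(8-10)*13^0 mod 251 = 249, hash=225+249 mod 251 = 223
Option B: s[0]='b'->'a', delta=(1-2)*13^3 mod 251 = 62, hash=225+62 mod 251 = 36
Option C: s[1]='f'->'a', delta=(1-6)*13^2 mod 251 = 159, hash=225+159 mod 251 = 133 <-- target
Option D: s[0]='b'->'g', delta=(7-2)*13^3 mod 251 = 192, hash=225+192 mod 251 = 166
Option E: s[1]='f'->'j', delta=(10-6)*13^2 mod 251 = 174, hash=225+174 mod 251 = 148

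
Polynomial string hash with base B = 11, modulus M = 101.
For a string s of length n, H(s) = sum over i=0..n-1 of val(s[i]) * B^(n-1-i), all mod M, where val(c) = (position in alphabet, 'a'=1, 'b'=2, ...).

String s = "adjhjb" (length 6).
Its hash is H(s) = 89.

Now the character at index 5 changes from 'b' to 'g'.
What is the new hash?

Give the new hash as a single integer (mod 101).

val('b') = 2, val('g') = 7
Position k = 5, exponent = n-1-k = 0
B^0 mod M = 11^0 mod 101 = 1
Delta = (7 - 2) * 1 mod 101 = 5
New hash = (89 + 5) mod 101 = 94

Answer: 94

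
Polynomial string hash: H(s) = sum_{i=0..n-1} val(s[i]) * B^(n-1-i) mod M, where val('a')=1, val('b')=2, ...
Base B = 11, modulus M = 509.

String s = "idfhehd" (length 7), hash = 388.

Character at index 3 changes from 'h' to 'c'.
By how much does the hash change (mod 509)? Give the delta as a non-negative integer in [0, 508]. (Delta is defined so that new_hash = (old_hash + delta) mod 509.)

Answer: 471

Derivation:
Delta formula: (val(new) - val(old)) * B^(n-1-k) mod M
  val('c') - val('h') = 3 - 8 = -5
  B^(n-1-k) = 11^3 mod 509 = 313
  Delta = -5 * 313 mod 509 = 471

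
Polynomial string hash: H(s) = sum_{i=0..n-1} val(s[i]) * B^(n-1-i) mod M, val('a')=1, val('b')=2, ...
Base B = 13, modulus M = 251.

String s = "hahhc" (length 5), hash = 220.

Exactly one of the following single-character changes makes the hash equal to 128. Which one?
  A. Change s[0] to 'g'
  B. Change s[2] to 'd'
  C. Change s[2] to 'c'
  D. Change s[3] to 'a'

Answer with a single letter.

Answer: C

Derivation:
Option A: s[0]='h'->'g', delta=(7-8)*13^4 mod 251 = 53, hash=220+53 mod 251 = 22
Option B: s[2]='h'->'d', delta=(4-8)*13^2 mod 251 = 77, hash=220+77 mod 251 = 46
Option C: s[2]='h'->'c', delta=(3-8)*13^2 mod 251 = 159, hash=220+159 mod 251 = 128 <-- target
Option D: s[3]='h'->'a', delta=(1-8)*13^1 mod 251 = 160, hash=220+160 mod 251 = 129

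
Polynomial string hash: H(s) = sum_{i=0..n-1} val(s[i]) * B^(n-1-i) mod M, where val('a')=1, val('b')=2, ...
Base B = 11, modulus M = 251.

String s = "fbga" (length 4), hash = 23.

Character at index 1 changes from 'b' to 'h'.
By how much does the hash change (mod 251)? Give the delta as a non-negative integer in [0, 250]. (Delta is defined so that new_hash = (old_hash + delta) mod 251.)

Delta formula: (val(new) - val(old)) * B^(n-1-k) mod M
  val('h') - val('b') = 8 - 2 = 6
  B^(n-1-k) = 11^2 mod 251 = 121
  Delta = 6 * 121 mod 251 = 224

Answer: 224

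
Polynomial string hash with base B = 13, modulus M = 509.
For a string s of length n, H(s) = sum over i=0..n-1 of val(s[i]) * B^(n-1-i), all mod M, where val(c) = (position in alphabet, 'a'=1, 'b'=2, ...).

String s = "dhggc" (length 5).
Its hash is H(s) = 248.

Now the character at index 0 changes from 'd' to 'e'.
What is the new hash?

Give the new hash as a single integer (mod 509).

Answer: 305

Derivation:
val('d') = 4, val('e') = 5
Position k = 0, exponent = n-1-k = 4
B^4 mod M = 13^4 mod 509 = 57
Delta = (5 - 4) * 57 mod 509 = 57
New hash = (248 + 57) mod 509 = 305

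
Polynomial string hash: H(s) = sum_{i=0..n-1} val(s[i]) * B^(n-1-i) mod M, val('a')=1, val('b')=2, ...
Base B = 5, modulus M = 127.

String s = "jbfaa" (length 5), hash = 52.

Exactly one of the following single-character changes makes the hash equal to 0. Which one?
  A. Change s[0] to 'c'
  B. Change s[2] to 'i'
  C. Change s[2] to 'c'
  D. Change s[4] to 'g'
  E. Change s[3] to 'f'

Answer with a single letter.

Option A: s[0]='j'->'c', delta=(3-10)*5^4 mod 127 = 70, hash=52+70 mod 127 = 122
Option B: s[2]='f'->'i', delta=(9-6)*5^2 mod 127 = 75, hash=52+75 mod 127 = 0 <-- target
Option C: s[2]='f'->'c', delta=(3-6)*5^2 mod 127 = 52, hash=52+52 mod 127 = 104
Option D: s[4]='a'->'g', delta=(7-1)*5^0 mod 127 = 6, hash=52+6 mod 127 = 58
Option E: s[3]='a'->'f', delta=(6-1)*5^1 mod 127 = 25, hash=52+25 mod 127 = 77

Answer: B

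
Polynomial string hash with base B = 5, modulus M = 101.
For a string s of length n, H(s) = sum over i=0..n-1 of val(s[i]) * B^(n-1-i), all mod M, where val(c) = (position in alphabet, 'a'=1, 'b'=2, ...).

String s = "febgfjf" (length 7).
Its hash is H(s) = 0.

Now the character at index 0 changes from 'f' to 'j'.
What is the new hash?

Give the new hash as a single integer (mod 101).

Answer: 82

Derivation:
val('f') = 6, val('j') = 10
Position k = 0, exponent = n-1-k = 6
B^6 mod M = 5^6 mod 101 = 71
Delta = (10 - 6) * 71 mod 101 = 82
New hash = (0 + 82) mod 101 = 82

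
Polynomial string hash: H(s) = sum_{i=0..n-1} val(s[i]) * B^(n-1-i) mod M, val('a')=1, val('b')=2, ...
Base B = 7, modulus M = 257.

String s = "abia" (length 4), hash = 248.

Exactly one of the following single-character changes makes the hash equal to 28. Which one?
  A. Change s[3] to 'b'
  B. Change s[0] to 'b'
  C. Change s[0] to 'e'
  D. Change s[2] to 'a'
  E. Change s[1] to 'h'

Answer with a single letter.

Answer: E

Derivation:
Option A: s[3]='a'->'b', delta=(2-1)*7^0 mod 257 = 1, hash=248+1 mod 257 = 249
Option B: s[0]='a'->'b', delta=(2-1)*7^3 mod 257 = 86, hash=248+86 mod 257 = 77
Option C: s[0]='a'->'e', delta=(5-1)*7^3 mod 257 = 87, hash=248+87 mod 257 = 78
Option D: s[2]='i'->'a', delta=(1-9)*7^1 mod 257 = 201, hash=248+201 mod 257 = 192
Option E: s[1]='b'->'h', delta=(8-2)*7^2 mod 257 = 37, hash=248+37 mod 257 = 28 <-- target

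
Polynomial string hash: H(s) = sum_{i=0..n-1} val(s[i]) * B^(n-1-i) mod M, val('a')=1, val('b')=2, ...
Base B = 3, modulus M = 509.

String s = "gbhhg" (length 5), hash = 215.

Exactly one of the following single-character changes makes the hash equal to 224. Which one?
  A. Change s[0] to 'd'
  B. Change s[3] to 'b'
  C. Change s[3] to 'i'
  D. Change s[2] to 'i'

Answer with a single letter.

Option A: s[0]='g'->'d', delta=(4-7)*3^4 mod 509 = 266, hash=215+266 mod 509 = 481
Option B: s[3]='h'->'b', delta=(2-8)*3^1 mod 509 = 491, hash=215+491 mod 509 = 197
Option C: s[3]='h'->'i', delta=(9-8)*3^1 mod 509 = 3, hash=215+3 mod 509 = 218
Option D: s[2]='h'->'i', delta=(9-8)*3^2 mod 509 = 9, hash=215+9 mod 509 = 224 <-- target

Answer: D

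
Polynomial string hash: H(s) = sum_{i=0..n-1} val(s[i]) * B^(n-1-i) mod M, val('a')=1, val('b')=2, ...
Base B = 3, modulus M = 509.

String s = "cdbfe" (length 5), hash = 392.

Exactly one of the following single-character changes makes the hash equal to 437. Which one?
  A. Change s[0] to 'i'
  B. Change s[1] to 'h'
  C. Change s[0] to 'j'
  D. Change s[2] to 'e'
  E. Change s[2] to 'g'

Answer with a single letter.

Answer: E

Derivation:
Option A: s[0]='c'->'i', delta=(9-3)*3^4 mod 509 = 486, hash=392+486 mod 509 = 369
Option B: s[1]='d'->'h', delta=(8-4)*3^3 mod 509 = 108, hash=392+108 mod 509 = 500
Option C: s[0]='c'->'j', delta=(10-3)*3^4 mod 509 = 58, hash=392+58 mod 509 = 450
Option D: s[2]='b'->'e', delta=(5-2)*3^2 mod 509 = 27, hash=392+27 mod 509 = 419
Option E: s[2]='b'->'g', delta=(7-2)*3^2 mod 509 = 45, hash=392+45 mod 509 = 437 <-- target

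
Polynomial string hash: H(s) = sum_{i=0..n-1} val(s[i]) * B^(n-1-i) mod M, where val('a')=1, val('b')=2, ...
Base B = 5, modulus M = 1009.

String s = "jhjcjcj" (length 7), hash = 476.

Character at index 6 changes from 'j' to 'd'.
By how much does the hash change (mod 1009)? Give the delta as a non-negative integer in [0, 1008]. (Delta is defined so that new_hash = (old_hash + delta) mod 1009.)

Delta formula: (val(new) - val(old)) * B^(n-1-k) mod M
  val('d') - val('j') = 4 - 10 = -6
  B^(n-1-k) = 5^0 mod 1009 = 1
  Delta = -6 * 1 mod 1009 = 1003

Answer: 1003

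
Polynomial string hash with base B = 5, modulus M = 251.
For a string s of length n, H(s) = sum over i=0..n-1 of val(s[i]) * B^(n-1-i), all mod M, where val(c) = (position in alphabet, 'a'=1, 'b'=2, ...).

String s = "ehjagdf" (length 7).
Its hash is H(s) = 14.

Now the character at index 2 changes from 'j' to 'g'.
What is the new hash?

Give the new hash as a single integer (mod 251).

val('j') = 10, val('g') = 7
Position k = 2, exponent = n-1-k = 4
B^4 mod M = 5^4 mod 251 = 123
Delta = (7 - 10) * 123 mod 251 = 133
New hash = (14 + 133) mod 251 = 147

Answer: 147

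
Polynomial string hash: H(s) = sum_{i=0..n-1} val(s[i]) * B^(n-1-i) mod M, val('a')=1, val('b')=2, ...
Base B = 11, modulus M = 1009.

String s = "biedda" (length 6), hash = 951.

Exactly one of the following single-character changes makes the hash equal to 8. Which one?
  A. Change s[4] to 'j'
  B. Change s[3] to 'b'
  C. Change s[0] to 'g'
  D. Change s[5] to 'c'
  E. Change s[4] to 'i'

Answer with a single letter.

Answer: A

Derivation:
Option A: s[4]='d'->'j', delta=(10-4)*11^1 mod 1009 = 66, hash=951+66 mod 1009 = 8 <-- target
Option B: s[3]='d'->'b', delta=(2-4)*11^2 mod 1009 = 767, hash=951+767 mod 1009 = 709
Option C: s[0]='b'->'g', delta=(7-2)*11^5 mod 1009 = 73, hash=951+73 mod 1009 = 15
Option D: s[5]='a'->'c', delta=(3-1)*11^0 mod 1009 = 2, hash=951+2 mod 1009 = 953
Option E: s[4]='d'->'i', delta=(9-4)*11^1 mod 1009 = 55, hash=951+55 mod 1009 = 1006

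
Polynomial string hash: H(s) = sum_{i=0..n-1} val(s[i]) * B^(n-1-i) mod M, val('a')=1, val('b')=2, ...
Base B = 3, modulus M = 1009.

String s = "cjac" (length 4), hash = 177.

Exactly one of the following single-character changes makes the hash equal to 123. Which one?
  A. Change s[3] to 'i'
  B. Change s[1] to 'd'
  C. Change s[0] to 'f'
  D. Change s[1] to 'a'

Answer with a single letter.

Answer: B

Derivation:
Option A: s[3]='c'->'i', delta=(9-3)*3^0 mod 1009 = 6, hash=177+6 mod 1009 = 183
Option B: s[1]='j'->'d', delta=(4-10)*3^2 mod 1009 = 955, hash=177+955 mod 1009 = 123 <-- target
Option C: s[0]='c'->'f', delta=(6-3)*3^3 mod 1009 = 81, hash=177+81 mod 1009 = 258
Option D: s[1]='j'->'a', delta=(1-10)*3^2 mod 1009 = 928, hash=177+928 mod 1009 = 96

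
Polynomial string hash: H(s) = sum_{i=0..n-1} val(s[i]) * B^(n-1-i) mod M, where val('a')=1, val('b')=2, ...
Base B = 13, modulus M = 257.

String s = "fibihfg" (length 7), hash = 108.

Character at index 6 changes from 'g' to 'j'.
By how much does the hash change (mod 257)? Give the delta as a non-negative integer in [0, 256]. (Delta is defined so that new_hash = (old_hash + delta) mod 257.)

Delta formula: (val(new) - val(old)) * B^(n-1-k) mod M
  val('j') - val('g') = 10 - 7 = 3
  B^(n-1-k) = 13^0 mod 257 = 1
  Delta = 3 * 1 mod 257 = 3

Answer: 3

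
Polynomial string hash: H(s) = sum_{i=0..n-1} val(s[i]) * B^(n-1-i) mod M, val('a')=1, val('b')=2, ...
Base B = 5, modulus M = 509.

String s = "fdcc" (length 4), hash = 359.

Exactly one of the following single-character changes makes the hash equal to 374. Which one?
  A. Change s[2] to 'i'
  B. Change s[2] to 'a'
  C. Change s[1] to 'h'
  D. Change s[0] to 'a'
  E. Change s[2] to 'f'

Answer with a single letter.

Option A: s[2]='c'->'i', delta=(9-3)*5^1 mod 509 = 30, hash=359+30 mod 509 = 389
Option B: s[2]='c'->'a', delta=(1-3)*5^1 mod 509 = 499, hash=359+499 mod 509 = 349
Option C: s[1]='d'->'h', delta=(8-4)*5^2 mod 509 = 100, hash=359+100 mod 509 = 459
Option D: s[0]='f'->'a', delta=(1-6)*5^3 mod 509 = 393, hash=359+393 mod 509 = 243
Option E: s[2]='c'->'f', delta=(6-3)*5^1 mod 509 = 15, hash=359+15 mod 509 = 374 <-- target

Answer: E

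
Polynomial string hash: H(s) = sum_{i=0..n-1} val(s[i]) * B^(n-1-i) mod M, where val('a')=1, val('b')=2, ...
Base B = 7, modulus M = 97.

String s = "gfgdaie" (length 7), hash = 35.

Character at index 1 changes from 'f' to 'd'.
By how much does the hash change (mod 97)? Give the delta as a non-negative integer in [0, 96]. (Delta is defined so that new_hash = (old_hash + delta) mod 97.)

Answer: 45

Derivation:
Delta formula: (val(new) - val(old)) * B^(n-1-k) mod M
  val('d') - val('f') = 4 - 6 = -2
  B^(n-1-k) = 7^5 mod 97 = 26
  Delta = -2 * 26 mod 97 = 45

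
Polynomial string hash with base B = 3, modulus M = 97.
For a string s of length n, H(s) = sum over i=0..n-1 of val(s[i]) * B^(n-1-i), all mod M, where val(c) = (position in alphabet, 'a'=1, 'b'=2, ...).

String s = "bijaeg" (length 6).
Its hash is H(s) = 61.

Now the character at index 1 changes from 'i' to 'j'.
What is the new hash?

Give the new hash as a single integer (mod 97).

val('i') = 9, val('j') = 10
Position k = 1, exponent = n-1-k = 4
B^4 mod M = 3^4 mod 97 = 81
Delta = (10 - 9) * 81 mod 97 = 81
New hash = (61 + 81) mod 97 = 45

Answer: 45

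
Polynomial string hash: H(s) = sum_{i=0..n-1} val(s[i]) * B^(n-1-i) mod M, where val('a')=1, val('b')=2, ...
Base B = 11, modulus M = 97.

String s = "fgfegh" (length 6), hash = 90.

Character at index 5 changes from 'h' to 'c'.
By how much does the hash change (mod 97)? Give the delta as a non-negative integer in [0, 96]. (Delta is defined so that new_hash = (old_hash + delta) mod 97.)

Answer: 92

Derivation:
Delta formula: (val(new) - val(old)) * B^(n-1-k) mod M
  val('c') - val('h') = 3 - 8 = -5
  B^(n-1-k) = 11^0 mod 97 = 1
  Delta = -5 * 1 mod 97 = 92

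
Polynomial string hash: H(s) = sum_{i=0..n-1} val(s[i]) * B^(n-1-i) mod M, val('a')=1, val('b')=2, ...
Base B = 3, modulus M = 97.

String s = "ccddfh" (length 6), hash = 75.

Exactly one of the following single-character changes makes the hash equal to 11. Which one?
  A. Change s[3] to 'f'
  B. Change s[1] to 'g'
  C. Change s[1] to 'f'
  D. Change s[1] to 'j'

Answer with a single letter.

Option A: s[3]='d'->'f', delta=(6-4)*3^2 mod 97 = 18, hash=75+18 mod 97 = 93
Option B: s[1]='c'->'g', delta=(7-3)*3^4 mod 97 = 33, hash=75+33 mod 97 = 11 <-- target
Option C: s[1]='c'->'f', delta=(6-3)*3^4 mod 97 = 49, hash=75+49 mod 97 = 27
Option D: s[1]='c'->'j', delta=(10-3)*3^4 mod 97 = 82, hash=75+82 mod 97 = 60

Answer: B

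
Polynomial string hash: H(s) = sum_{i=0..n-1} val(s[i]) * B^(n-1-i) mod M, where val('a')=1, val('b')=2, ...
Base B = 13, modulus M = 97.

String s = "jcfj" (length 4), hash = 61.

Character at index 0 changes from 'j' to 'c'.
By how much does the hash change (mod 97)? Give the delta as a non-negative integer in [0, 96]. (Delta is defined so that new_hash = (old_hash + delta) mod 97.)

Delta formula: (val(new) - val(old)) * B^(n-1-k) mod M
  val('c') - val('j') = 3 - 10 = -7
  B^(n-1-k) = 13^3 mod 97 = 63
  Delta = -7 * 63 mod 97 = 44

Answer: 44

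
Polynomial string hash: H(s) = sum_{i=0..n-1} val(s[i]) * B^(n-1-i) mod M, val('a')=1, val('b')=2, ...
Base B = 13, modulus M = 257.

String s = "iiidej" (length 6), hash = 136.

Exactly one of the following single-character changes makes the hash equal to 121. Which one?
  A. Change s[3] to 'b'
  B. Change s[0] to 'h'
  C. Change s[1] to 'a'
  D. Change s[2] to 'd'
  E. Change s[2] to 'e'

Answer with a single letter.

Answer: C

Derivation:
Option A: s[3]='d'->'b', delta=(2-4)*13^2 mod 257 = 176, hash=136+176 mod 257 = 55
Option B: s[0]='i'->'h', delta=(8-9)*13^5 mod 257 = 72, hash=136+72 mod 257 = 208
Option C: s[1]='i'->'a', delta=(1-9)*13^4 mod 257 = 242, hash=136+242 mod 257 = 121 <-- target
Option D: s[2]='i'->'d', delta=(4-9)*13^3 mod 257 = 66, hash=136+66 mod 257 = 202
Option E: s[2]='i'->'e', delta=(5-9)*13^3 mod 257 = 207, hash=136+207 mod 257 = 86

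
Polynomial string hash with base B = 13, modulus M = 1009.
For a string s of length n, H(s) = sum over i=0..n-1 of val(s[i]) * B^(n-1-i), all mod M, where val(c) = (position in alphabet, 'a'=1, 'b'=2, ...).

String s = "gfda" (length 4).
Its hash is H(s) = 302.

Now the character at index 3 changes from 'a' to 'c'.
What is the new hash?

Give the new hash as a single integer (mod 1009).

Answer: 304

Derivation:
val('a') = 1, val('c') = 3
Position k = 3, exponent = n-1-k = 0
B^0 mod M = 13^0 mod 1009 = 1
Delta = (3 - 1) * 1 mod 1009 = 2
New hash = (302 + 2) mod 1009 = 304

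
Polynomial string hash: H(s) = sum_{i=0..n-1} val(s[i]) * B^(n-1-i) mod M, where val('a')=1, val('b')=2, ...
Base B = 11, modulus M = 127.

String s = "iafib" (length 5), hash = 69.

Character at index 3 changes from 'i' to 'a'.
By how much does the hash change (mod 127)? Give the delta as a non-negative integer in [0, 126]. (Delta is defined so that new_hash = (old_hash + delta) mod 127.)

Answer: 39

Derivation:
Delta formula: (val(new) - val(old)) * B^(n-1-k) mod M
  val('a') - val('i') = 1 - 9 = -8
  B^(n-1-k) = 11^1 mod 127 = 11
  Delta = -8 * 11 mod 127 = 39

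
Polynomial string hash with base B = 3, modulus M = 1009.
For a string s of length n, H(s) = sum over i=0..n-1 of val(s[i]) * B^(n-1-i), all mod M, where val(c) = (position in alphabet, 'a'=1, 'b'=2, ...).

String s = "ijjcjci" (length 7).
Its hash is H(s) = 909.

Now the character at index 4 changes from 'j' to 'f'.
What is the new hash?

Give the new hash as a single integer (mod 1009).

Answer: 873

Derivation:
val('j') = 10, val('f') = 6
Position k = 4, exponent = n-1-k = 2
B^2 mod M = 3^2 mod 1009 = 9
Delta = (6 - 10) * 9 mod 1009 = 973
New hash = (909 + 973) mod 1009 = 873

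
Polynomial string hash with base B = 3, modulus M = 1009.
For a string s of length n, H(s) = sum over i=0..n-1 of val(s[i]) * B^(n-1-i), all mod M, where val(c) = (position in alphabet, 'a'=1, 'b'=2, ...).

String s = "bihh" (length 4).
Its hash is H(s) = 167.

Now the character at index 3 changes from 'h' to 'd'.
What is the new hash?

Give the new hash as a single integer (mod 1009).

val('h') = 8, val('d') = 4
Position k = 3, exponent = n-1-k = 0
B^0 mod M = 3^0 mod 1009 = 1
Delta = (4 - 8) * 1 mod 1009 = 1005
New hash = (167 + 1005) mod 1009 = 163

Answer: 163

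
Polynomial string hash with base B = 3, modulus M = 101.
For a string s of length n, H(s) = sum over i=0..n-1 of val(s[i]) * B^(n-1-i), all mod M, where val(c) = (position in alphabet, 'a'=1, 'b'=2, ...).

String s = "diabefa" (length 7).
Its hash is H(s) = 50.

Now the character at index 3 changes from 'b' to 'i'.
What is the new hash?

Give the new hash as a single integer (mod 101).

Answer: 37

Derivation:
val('b') = 2, val('i') = 9
Position k = 3, exponent = n-1-k = 3
B^3 mod M = 3^3 mod 101 = 27
Delta = (9 - 2) * 27 mod 101 = 88
New hash = (50 + 88) mod 101 = 37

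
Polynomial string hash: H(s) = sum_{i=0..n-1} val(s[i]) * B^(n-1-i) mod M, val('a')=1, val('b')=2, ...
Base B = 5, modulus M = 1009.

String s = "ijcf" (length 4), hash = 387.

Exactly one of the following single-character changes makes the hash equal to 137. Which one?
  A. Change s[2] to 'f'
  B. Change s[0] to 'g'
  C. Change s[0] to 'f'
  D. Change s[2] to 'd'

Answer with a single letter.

Answer: B

Derivation:
Option A: s[2]='c'->'f', delta=(6-3)*5^1 mod 1009 = 15, hash=387+15 mod 1009 = 402
Option B: s[0]='i'->'g', delta=(7-9)*5^3 mod 1009 = 759, hash=387+759 mod 1009 = 137 <-- target
Option C: s[0]='i'->'f', delta=(6-9)*5^3 mod 1009 = 634, hash=387+634 mod 1009 = 12
Option D: s[2]='c'->'d', delta=(4-3)*5^1 mod 1009 = 5, hash=387+5 mod 1009 = 392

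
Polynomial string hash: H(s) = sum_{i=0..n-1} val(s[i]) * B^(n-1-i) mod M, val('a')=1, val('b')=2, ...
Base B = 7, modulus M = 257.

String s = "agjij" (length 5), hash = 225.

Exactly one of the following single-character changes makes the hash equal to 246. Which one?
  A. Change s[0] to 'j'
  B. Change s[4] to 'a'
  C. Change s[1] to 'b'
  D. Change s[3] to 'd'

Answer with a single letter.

Answer: A

Derivation:
Option A: s[0]='a'->'j', delta=(10-1)*7^4 mod 257 = 21, hash=225+21 mod 257 = 246 <-- target
Option B: s[4]='j'->'a', delta=(1-10)*7^0 mod 257 = 248, hash=225+248 mod 257 = 216
Option C: s[1]='g'->'b', delta=(2-7)*7^3 mod 257 = 84, hash=225+84 mod 257 = 52
Option D: s[3]='i'->'d', delta=(4-9)*7^1 mod 257 = 222, hash=225+222 mod 257 = 190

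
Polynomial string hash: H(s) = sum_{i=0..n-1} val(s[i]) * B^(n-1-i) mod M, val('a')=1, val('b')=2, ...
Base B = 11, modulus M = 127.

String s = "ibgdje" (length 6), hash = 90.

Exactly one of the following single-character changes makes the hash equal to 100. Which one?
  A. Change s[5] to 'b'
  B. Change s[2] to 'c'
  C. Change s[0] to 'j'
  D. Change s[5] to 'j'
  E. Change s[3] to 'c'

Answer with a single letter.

Answer: B

Derivation:
Option A: s[5]='e'->'b', delta=(2-5)*11^0 mod 127 = 124, hash=90+124 mod 127 = 87
Option B: s[2]='g'->'c', delta=(3-7)*11^3 mod 127 = 10, hash=90+10 mod 127 = 100 <-- target
Option C: s[0]='i'->'j', delta=(10-9)*11^5 mod 127 = 15, hash=90+15 mod 127 = 105
Option D: s[5]='e'->'j', delta=(10-5)*11^0 mod 127 = 5, hash=90+5 mod 127 = 95
Option E: s[3]='d'->'c', delta=(3-4)*11^2 mod 127 = 6, hash=90+6 mod 127 = 96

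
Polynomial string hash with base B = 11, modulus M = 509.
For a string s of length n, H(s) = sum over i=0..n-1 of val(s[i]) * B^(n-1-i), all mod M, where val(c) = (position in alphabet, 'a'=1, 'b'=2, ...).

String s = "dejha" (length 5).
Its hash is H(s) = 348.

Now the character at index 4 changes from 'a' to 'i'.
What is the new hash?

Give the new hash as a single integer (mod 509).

val('a') = 1, val('i') = 9
Position k = 4, exponent = n-1-k = 0
B^0 mod M = 11^0 mod 509 = 1
Delta = (9 - 1) * 1 mod 509 = 8
New hash = (348 + 8) mod 509 = 356

Answer: 356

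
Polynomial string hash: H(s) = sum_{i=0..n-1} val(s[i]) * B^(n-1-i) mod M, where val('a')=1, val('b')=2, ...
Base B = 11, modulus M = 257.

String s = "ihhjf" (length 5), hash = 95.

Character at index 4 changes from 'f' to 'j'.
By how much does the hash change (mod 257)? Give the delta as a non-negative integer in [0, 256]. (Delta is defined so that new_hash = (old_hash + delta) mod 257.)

Delta formula: (val(new) - val(old)) * B^(n-1-k) mod M
  val('j') - val('f') = 10 - 6 = 4
  B^(n-1-k) = 11^0 mod 257 = 1
  Delta = 4 * 1 mod 257 = 4

Answer: 4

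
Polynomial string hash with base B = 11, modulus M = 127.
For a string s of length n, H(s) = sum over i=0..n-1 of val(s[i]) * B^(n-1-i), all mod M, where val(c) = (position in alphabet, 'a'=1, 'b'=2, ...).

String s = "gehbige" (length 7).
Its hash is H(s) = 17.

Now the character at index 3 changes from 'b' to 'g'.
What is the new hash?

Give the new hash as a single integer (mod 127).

val('b') = 2, val('g') = 7
Position k = 3, exponent = n-1-k = 3
B^3 mod M = 11^3 mod 127 = 61
Delta = (7 - 2) * 61 mod 127 = 51
New hash = (17 + 51) mod 127 = 68

Answer: 68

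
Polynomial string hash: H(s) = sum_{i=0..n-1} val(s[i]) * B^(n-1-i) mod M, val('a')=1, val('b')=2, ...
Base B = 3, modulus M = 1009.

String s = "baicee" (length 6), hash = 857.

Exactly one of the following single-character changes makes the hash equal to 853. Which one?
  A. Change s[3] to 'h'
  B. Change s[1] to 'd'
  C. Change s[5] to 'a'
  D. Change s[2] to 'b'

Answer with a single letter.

Option A: s[3]='c'->'h', delta=(8-3)*3^2 mod 1009 = 45, hash=857+45 mod 1009 = 902
Option B: s[1]='a'->'d', delta=(4-1)*3^4 mod 1009 = 243, hash=857+243 mod 1009 = 91
Option C: s[5]='e'->'a', delta=(1-5)*3^0 mod 1009 = 1005, hash=857+1005 mod 1009 = 853 <-- target
Option D: s[2]='i'->'b', delta=(2-9)*3^3 mod 1009 = 820, hash=857+820 mod 1009 = 668

Answer: C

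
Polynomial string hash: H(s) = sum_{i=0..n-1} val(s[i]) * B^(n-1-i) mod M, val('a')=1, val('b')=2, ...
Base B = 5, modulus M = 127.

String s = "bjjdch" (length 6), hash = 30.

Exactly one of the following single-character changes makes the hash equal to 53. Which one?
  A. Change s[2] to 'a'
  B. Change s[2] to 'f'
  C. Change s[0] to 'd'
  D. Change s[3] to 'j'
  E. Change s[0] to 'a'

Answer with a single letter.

Answer: D

Derivation:
Option A: s[2]='j'->'a', delta=(1-10)*5^3 mod 127 = 18, hash=30+18 mod 127 = 48
Option B: s[2]='j'->'f', delta=(6-10)*5^3 mod 127 = 8, hash=30+8 mod 127 = 38
Option C: s[0]='b'->'d', delta=(4-2)*5^5 mod 127 = 27, hash=30+27 mod 127 = 57
Option D: s[3]='d'->'j', delta=(10-4)*5^2 mod 127 = 23, hash=30+23 mod 127 = 53 <-- target
Option E: s[0]='b'->'a', delta=(1-2)*5^5 mod 127 = 50, hash=30+50 mod 127 = 80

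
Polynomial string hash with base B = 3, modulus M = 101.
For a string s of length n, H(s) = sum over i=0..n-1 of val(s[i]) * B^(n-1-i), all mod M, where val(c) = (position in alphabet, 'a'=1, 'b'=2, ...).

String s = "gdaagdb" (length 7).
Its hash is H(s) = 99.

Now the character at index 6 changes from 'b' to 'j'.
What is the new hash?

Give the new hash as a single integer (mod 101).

Answer: 6

Derivation:
val('b') = 2, val('j') = 10
Position k = 6, exponent = n-1-k = 0
B^0 mod M = 3^0 mod 101 = 1
Delta = (10 - 2) * 1 mod 101 = 8
New hash = (99 + 8) mod 101 = 6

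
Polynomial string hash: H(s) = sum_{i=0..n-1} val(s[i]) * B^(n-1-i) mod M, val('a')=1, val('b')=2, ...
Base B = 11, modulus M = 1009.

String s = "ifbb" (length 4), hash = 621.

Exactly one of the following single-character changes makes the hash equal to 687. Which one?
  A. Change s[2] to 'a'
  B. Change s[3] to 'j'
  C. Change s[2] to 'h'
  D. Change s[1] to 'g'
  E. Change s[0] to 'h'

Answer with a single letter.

Option A: s[2]='b'->'a', delta=(1-2)*11^1 mod 1009 = 998, hash=621+998 mod 1009 = 610
Option B: s[3]='b'->'j', delta=(10-2)*11^0 mod 1009 = 8, hash=621+8 mod 1009 = 629
Option C: s[2]='b'->'h', delta=(8-2)*11^1 mod 1009 = 66, hash=621+66 mod 1009 = 687 <-- target
Option D: s[1]='f'->'g', delta=(7-6)*11^2 mod 1009 = 121, hash=621+121 mod 1009 = 742
Option E: s[0]='i'->'h', delta=(8-9)*11^3 mod 1009 = 687, hash=621+687 mod 1009 = 299

Answer: C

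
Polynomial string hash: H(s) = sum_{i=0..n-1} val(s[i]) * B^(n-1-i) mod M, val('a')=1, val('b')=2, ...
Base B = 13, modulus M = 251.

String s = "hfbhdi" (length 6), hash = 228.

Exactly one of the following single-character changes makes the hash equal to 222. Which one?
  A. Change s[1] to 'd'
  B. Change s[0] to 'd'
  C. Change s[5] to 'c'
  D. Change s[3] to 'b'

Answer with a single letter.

Option A: s[1]='f'->'d', delta=(4-6)*13^4 mod 251 = 106, hash=228+106 mod 251 = 83
Option B: s[0]='h'->'d', delta=(4-8)*13^5 mod 251 = 246, hash=228+246 mod 251 = 223
Option C: s[5]='i'->'c', delta=(3-9)*13^0 mod 251 = 245, hash=228+245 mod 251 = 222 <-- target
Option D: s[3]='h'->'b', delta=(2-8)*13^2 mod 251 = 241, hash=228+241 mod 251 = 218

Answer: C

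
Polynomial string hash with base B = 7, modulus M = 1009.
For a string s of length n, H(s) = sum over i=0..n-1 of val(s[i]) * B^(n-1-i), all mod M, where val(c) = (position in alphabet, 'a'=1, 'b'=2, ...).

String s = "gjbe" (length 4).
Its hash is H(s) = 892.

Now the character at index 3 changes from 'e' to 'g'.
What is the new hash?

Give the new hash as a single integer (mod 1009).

val('e') = 5, val('g') = 7
Position k = 3, exponent = n-1-k = 0
B^0 mod M = 7^0 mod 1009 = 1
Delta = (7 - 5) * 1 mod 1009 = 2
New hash = (892 + 2) mod 1009 = 894

Answer: 894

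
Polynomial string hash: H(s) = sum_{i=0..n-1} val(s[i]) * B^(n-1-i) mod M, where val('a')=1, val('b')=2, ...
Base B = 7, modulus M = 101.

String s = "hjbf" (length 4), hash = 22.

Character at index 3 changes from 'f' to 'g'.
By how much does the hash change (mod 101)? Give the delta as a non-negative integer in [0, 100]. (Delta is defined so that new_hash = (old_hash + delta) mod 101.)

Delta formula: (val(new) - val(old)) * B^(n-1-k) mod M
  val('g') - val('f') = 7 - 6 = 1
  B^(n-1-k) = 7^0 mod 101 = 1
  Delta = 1 * 1 mod 101 = 1

Answer: 1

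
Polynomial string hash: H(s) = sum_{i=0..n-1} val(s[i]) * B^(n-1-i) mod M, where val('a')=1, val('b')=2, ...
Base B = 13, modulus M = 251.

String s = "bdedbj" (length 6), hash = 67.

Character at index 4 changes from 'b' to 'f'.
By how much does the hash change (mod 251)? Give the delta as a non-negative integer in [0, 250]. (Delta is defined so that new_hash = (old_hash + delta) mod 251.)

Answer: 52

Derivation:
Delta formula: (val(new) - val(old)) * B^(n-1-k) mod M
  val('f') - val('b') = 6 - 2 = 4
  B^(n-1-k) = 13^1 mod 251 = 13
  Delta = 4 * 13 mod 251 = 52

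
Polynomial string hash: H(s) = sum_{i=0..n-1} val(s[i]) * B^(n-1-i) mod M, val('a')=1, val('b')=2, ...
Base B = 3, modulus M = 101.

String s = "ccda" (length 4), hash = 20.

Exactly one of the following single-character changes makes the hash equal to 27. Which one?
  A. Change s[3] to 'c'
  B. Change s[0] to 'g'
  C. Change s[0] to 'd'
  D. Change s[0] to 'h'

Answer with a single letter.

Option A: s[3]='a'->'c', delta=(3-1)*3^0 mod 101 = 2, hash=20+2 mod 101 = 22
Option B: s[0]='c'->'g', delta=(7-3)*3^3 mod 101 = 7, hash=20+7 mod 101 = 27 <-- target
Option C: s[0]='c'->'d', delta=(4-3)*3^3 mod 101 = 27, hash=20+27 mod 101 = 47
Option D: s[0]='c'->'h', delta=(8-3)*3^3 mod 101 = 34, hash=20+34 mod 101 = 54

Answer: B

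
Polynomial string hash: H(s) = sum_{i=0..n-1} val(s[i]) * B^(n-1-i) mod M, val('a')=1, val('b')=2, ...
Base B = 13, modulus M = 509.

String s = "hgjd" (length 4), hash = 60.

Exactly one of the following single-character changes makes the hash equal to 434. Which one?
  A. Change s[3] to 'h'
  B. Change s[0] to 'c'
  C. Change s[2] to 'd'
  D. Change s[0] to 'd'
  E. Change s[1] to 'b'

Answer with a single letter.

Answer: D

Derivation:
Option A: s[3]='d'->'h', delta=(8-4)*13^0 mod 509 = 4, hash=60+4 mod 509 = 64
Option B: s[0]='h'->'c', delta=(3-8)*13^3 mod 509 = 213, hash=60+213 mod 509 = 273
Option C: s[2]='j'->'d', delta=(4-10)*13^1 mod 509 = 431, hash=60+431 mod 509 = 491
Option D: s[0]='h'->'d', delta=(4-8)*13^3 mod 509 = 374, hash=60+374 mod 509 = 434 <-- target
Option E: s[1]='g'->'b', delta=(2-7)*13^2 mod 509 = 173, hash=60+173 mod 509 = 233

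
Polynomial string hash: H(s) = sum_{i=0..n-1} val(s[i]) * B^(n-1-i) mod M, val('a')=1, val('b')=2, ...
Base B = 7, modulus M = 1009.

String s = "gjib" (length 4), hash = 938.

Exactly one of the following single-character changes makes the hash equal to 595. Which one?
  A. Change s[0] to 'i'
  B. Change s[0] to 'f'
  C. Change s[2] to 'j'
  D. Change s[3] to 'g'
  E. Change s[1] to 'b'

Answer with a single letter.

Answer: B

Derivation:
Option A: s[0]='g'->'i', delta=(9-7)*7^3 mod 1009 = 686, hash=938+686 mod 1009 = 615
Option B: s[0]='g'->'f', delta=(6-7)*7^3 mod 1009 = 666, hash=938+666 mod 1009 = 595 <-- target
Option C: s[2]='i'->'j', delta=(10-9)*7^1 mod 1009 = 7, hash=938+7 mod 1009 = 945
Option D: s[3]='b'->'g', delta=(7-2)*7^0 mod 1009 = 5, hash=938+5 mod 1009 = 943
Option E: s[1]='j'->'b', delta=(2-10)*7^2 mod 1009 = 617, hash=938+617 mod 1009 = 546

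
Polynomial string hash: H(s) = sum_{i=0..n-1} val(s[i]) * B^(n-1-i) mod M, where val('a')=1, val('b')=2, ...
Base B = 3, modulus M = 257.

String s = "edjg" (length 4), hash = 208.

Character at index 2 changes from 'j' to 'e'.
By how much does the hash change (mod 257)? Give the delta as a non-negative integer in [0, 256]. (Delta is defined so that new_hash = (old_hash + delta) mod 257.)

Delta formula: (val(new) - val(old)) * B^(n-1-k) mod M
  val('e') - val('j') = 5 - 10 = -5
  B^(n-1-k) = 3^1 mod 257 = 3
  Delta = -5 * 3 mod 257 = 242

Answer: 242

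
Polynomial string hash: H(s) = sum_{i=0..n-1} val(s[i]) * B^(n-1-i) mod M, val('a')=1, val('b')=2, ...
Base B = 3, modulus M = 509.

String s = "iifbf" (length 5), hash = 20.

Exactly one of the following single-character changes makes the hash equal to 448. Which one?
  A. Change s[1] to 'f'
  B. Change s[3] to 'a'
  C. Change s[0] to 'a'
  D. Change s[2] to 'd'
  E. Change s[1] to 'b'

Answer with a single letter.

Option A: s[1]='i'->'f', delta=(6-9)*3^3 mod 509 = 428, hash=20+428 mod 509 = 448 <-- target
Option B: s[3]='b'->'a', delta=(1-2)*3^1 mod 509 = 506, hash=20+506 mod 509 = 17
Option C: s[0]='i'->'a', delta=(1-9)*3^4 mod 509 = 370, hash=20+370 mod 509 = 390
Option D: s[2]='f'->'d', delta=(4-6)*3^2 mod 509 = 491, hash=20+491 mod 509 = 2
Option E: s[1]='i'->'b', delta=(2-9)*3^3 mod 509 = 320, hash=20+320 mod 509 = 340

Answer: A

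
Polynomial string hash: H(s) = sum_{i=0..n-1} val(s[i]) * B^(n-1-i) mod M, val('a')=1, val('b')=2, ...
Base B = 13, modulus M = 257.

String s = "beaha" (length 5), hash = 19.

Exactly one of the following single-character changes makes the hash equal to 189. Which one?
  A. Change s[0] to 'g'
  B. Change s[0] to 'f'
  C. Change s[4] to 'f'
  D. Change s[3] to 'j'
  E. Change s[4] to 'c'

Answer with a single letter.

Option A: s[0]='b'->'g', delta=(7-2)*13^4 mod 257 = 170, hash=19+170 mod 257 = 189 <-- target
Option B: s[0]='b'->'f', delta=(6-2)*13^4 mod 257 = 136, hash=19+136 mod 257 = 155
Option C: s[4]='a'->'f', delta=(6-1)*13^0 mod 257 = 5, hash=19+5 mod 257 = 24
Option D: s[3]='h'->'j', delta=(10-8)*13^1 mod 257 = 26, hash=19+26 mod 257 = 45
Option E: s[4]='a'->'c', delta=(3-1)*13^0 mod 257 = 2, hash=19+2 mod 257 = 21

Answer: A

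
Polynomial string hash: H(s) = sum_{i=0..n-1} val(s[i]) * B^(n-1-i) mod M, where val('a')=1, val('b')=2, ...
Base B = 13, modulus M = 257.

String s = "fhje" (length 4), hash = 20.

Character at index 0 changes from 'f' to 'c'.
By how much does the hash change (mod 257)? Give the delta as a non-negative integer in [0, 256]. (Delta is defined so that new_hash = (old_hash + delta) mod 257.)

Delta formula: (val(new) - val(old)) * B^(n-1-k) mod M
  val('c') - val('f') = 3 - 6 = -3
  B^(n-1-k) = 13^3 mod 257 = 141
  Delta = -3 * 141 mod 257 = 91

Answer: 91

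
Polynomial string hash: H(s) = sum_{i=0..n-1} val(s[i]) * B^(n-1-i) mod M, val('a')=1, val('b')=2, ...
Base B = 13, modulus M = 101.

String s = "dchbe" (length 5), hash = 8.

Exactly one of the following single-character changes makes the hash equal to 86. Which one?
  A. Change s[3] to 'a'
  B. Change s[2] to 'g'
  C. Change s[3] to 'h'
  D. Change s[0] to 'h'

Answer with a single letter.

Answer: C

Derivation:
Option A: s[3]='b'->'a', delta=(1-2)*13^1 mod 101 = 88, hash=8+88 mod 101 = 96
Option B: s[2]='h'->'g', delta=(7-8)*13^2 mod 101 = 33, hash=8+33 mod 101 = 41
Option C: s[3]='b'->'h', delta=(8-2)*13^1 mod 101 = 78, hash=8+78 mod 101 = 86 <-- target
Option D: s[0]='d'->'h', delta=(8-4)*13^4 mod 101 = 13, hash=8+13 mod 101 = 21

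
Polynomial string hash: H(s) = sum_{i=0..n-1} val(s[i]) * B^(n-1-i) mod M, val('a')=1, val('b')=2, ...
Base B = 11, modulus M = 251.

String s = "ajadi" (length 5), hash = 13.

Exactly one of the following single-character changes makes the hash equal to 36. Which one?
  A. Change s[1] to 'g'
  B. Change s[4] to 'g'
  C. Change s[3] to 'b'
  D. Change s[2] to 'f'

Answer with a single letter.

Option A: s[1]='j'->'g', delta=(7-10)*11^3 mod 251 = 23, hash=13+23 mod 251 = 36 <-- target
Option B: s[4]='i'->'g', delta=(7-9)*11^0 mod 251 = 249, hash=13+249 mod 251 = 11
Option C: s[3]='d'->'b', delta=(2-4)*11^1 mod 251 = 229, hash=13+229 mod 251 = 242
Option D: s[2]='a'->'f', delta=(6-1)*11^2 mod 251 = 103, hash=13+103 mod 251 = 116

Answer: A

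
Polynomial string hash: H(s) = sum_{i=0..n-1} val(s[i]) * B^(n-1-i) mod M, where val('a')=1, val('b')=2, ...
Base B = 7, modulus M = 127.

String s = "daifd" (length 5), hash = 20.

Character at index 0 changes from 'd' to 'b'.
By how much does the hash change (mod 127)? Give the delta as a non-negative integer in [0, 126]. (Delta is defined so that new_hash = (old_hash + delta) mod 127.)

Answer: 24

Derivation:
Delta formula: (val(new) - val(old)) * B^(n-1-k) mod M
  val('b') - val('d') = 2 - 4 = -2
  B^(n-1-k) = 7^4 mod 127 = 115
  Delta = -2 * 115 mod 127 = 24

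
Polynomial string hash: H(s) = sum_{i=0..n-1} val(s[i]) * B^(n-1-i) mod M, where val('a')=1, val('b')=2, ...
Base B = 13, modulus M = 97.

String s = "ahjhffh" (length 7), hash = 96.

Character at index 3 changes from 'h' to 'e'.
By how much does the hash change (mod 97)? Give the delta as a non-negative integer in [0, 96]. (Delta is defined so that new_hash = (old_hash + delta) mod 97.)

Answer: 5

Derivation:
Delta formula: (val(new) - val(old)) * B^(n-1-k) mod M
  val('e') - val('h') = 5 - 8 = -3
  B^(n-1-k) = 13^3 mod 97 = 63
  Delta = -3 * 63 mod 97 = 5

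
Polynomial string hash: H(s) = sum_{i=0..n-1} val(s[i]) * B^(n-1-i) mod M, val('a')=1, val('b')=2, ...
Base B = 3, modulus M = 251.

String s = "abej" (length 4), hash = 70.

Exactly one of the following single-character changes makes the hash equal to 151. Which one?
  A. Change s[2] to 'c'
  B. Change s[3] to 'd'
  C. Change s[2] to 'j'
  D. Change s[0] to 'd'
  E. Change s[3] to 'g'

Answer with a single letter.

Option A: s[2]='e'->'c', delta=(3-5)*3^1 mod 251 = 245, hash=70+245 mod 251 = 64
Option B: s[3]='j'->'d', delta=(4-10)*3^0 mod 251 = 245, hash=70+245 mod 251 = 64
Option C: s[2]='e'->'j', delta=(10-5)*3^1 mod 251 = 15, hash=70+15 mod 251 = 85
Option D: s[0]='a'->'d', delta=(4-1)*3^3 mod 251 = 81, hash=70+81 mod 251 = 151 <-- target
Option E: s[3]='j'->'g', delta=(7-10)*3^0 mod 251 = 248, hash=70+248 mod 251 = 67

Answer: D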